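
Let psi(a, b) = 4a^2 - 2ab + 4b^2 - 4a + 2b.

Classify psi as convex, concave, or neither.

convex

psi is quadratic, so its Hessian is the constant matrix H = [[8, -2], [-2, 8]].
det(H) = 60, tr(H) = 16.
det(H) > 0 and tr(H) > 0, so H is positive definite everywhere: convex.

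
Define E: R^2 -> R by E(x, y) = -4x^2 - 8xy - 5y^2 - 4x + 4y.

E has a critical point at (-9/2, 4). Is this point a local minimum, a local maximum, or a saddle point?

The Hessian of E is constant: H = [[-8, -8], [-8, -10]].
det(H) = (-8)·(-10) − (-8)² = 16.
det(H) > 0 and tr(H) = -18 < 0, so H is negative definite and the point is a local maximum.

local maximum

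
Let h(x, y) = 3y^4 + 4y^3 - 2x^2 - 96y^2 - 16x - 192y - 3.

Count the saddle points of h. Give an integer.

2

h separates as a function of x plus a function of y, so ∇h=0 decouples.
∂h/∂x = -4(x + 4) = 0 at x ∈ {-4}; ∂h/∂y = 12(y - 4)(y + 1)(y + 4) = 0 at y ∈ {-4, -1, 4}.
The Hessian is diagonal: diag(h_xx, h_yy). Second derivatives: h_xx(-4)=-4; h_yy(-4)=288, h_yy(-1)=-180, h_yy(4)=480.
Saddle points occur where the two diagonal entries have opposite signs: (-4, -4), (-4, 4). Count: 2.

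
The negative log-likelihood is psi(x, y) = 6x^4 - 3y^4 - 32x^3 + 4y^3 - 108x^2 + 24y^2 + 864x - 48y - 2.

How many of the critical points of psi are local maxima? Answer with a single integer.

psi separates as a function of x plus a function of y, so ∇psi=0 decouples.
∂psi/∂x = 24(x - 4)(x - 3)(x + 3) = 0 at x ∈ {-3, 3, 4}; ∂psi/∂y = -12(y - 2)(y - 1)(y + 2) = 0 at y ∈ {-2, 1, 2}.
The Hessian is diagonal: diag(psi_xx, psi_yy). Second derivatives: psi_xx(-3)=1008, psi_xx(3)=-144, psi_xx(4)=168; psi_yy(-2)=-144, psi_yy(1)=36, psi_yy(2)=-48.
Local maxima occur where both diagonal entries negative: (3, -2), (3, 2). Count: 2.

2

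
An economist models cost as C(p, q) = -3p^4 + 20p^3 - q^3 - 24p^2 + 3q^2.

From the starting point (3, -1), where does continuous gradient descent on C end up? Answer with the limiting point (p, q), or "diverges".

C is separable, so gradient descent decouples: p follows -∂C/∂p, q follows -∂C/∂q.
∂C/∂p = -12p(p - 4)(p - 1); at p=3 this is 72, so p decreases.
∂C/∂q = -3q(q - 2); at q=-1 this is -9, so q increases.
p converges to its nearest critical value 1 (a local min of the p-part); q converges to 0. The iterate converges to (1, 0).

(1, 0)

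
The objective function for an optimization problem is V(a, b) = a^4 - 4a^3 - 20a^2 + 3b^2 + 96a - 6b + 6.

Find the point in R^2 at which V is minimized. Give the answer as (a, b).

V(a,b) separates as P(a) + Q(b) + 6, so its minimum is min P + min Q + 6.
P'(a) = 4(a - 4)(a - 2)(a + 3) vanishes at a ∈ {-3, 2, 4}; Q'(b) = 6b - 6 vanishes at b ∈ {1}.
Local minima of P (where P''>0): P(-3)=-279, P(4)=64. Local minima of Q: Q(1)=-3.
So the global minimum of V is P(-3) + Q(1) + 6 = -279 − 3 + 6 = -276, attained at (-3, 1).

(-3, 1)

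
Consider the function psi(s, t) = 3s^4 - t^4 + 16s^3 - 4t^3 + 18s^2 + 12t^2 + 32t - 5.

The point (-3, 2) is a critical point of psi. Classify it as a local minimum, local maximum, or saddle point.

saddle point

The mixed partial ∂²psi/∂s∂t is 0, so the Hessian at any point is diag(psi_ss, psi_tt) = diag(12(3s^2 + 8s + 3), 12(-t^2 - 2t + 2)).
At (-3, 2): H = diag(72, -72).
The eigenvalues have opposite signs, so H is indefinite: a saddle point.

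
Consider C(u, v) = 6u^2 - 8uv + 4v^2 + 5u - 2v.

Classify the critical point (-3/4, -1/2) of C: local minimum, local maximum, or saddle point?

local minimum

The Hessian of C is constant: H = [[12, -8], [-8, 8]].
det(H) = 12·8 − (-8)² = 32.
det(H) > 0 and tr(H) = 20 > 0, so H is positive definite and the point is a local minimum.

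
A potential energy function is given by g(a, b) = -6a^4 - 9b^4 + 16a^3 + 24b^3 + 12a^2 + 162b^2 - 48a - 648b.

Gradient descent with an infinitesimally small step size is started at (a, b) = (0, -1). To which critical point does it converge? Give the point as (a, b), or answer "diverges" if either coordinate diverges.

(1, 2)

g is separable, so gradient descent decouples: a follows -∂g/∂a, b follows -∂g/∂b.
∂g/∂a = -24(a - 2)(a - 1)(a + 1); at a=0 this is -48, so a increases.
∂g/∂b = -36(b - 3)(b - 2)(b + 3); at b=-1 this is -864, so b increases.
a converges to its nearest critical value 1 (a local min of the a-part); b converges to 2. The iterate converges to (1, 2).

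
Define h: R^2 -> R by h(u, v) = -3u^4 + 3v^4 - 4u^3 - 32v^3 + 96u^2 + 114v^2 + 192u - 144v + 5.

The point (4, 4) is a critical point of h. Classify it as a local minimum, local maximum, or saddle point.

saddle point

The mixed partial ∂²h/∂u∂v is 0, so the Hessian at any point is diag(h_uu, h_vv) = diag(12(-3u^2 - 2u + 16), 12(3v^2 - 16v + 19)).
At (4, 4): H = diag(-480, 36).
The eigenvalues have opposite signs, so H is indefinite: a saddle point.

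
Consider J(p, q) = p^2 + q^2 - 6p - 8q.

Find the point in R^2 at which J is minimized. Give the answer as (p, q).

(3, 4)

J(p,q) separates as A(p) + B(q), so its minimum is min A + min B.
A'(p) = 2p - 6 vanishes at p ∈ {3}; B'(q) = 2q - 8 vanishes at q ∈ {4}.
Local minima of A (where A''>0): A(3)=-9. Local minima of B: B(4)=-16.
So the global minimum of J is A(3) + B(4) = -9 − 16 = -25, attained at (3, 4).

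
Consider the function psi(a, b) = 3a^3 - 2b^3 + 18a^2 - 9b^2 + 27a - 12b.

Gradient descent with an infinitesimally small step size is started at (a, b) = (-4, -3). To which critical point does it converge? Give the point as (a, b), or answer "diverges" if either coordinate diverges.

psi is separable, so gradient descent decouples: a follows -∂psi/∂a, b follows -∂psi/∂b.
∂psi/∂a = 9(a + 1)(a + 3); at a=-4 this is 27, so a decreases.
∂psi/∂b = -6(b + 1)(b + 2); at b=-3 this is -12, so b increases.
The a-coordinate has no critical point in that direction and runs off to infinity.

diverges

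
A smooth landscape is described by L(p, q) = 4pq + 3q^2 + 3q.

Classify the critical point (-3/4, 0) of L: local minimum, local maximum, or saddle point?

saddle point

The Hessian of L is constant: H = [[0, 4], [4, 6]].
det(H) = 0·6 − 4² = -16.
Since det(H) < 0, H is indefinite and the critical point is a saddle point.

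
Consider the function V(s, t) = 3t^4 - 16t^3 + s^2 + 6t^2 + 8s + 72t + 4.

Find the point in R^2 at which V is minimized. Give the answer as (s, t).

V(s,t) separates as P(s) + Q(t) + 4, so its minimum is min P + min Q + 4.
P'(s) = 2s + 8 vanishes at s ∈ {-4}; Q'(t) = 12(t - 3)(t - 2)(t + 1) vanishes at t ∈ {-1, 2, 3}.
Local minima of P (where P''>0): P(-4)=-16. Local minima of Q: Q(-1)=-47, Q(3)=81.
So the global minimum of V is P(-4) + Q(-1) + 4 = -16 − 47 + 4 = -59, attained at (-4, -1).

(-4, -1)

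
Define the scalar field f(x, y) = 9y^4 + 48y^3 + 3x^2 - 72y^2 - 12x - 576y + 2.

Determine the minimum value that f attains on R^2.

f(x,y) separates as P(x) + Q(y) + 2, so its minimum is min P + min Q + 2.
P'(x) = 6x - 12 vanishes at x ∈ {2}; Q'(y) = 36(y - 2)(y + 2)(y + 4) vanishes at y ∈ {-4, -2, 2}.
Local minima of P (where P''>0): P(2)=-12. Local minima of Q: Q(-4)=384, Q(2)=-912.
So the global minimum of f is P(2) + Q(2) + 2 = -12 − 912 + 2 = -922, attained at (2, 2).

-922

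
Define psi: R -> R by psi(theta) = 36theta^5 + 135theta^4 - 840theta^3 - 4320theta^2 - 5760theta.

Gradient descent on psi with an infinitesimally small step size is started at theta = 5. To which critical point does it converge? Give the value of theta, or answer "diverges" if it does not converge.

4

psi'(theta) = 180(theta - 4)(theta + 1)(theta + 2)(theta + 4), so psi'(5) = 68040.
Gradient descent moves in the -psi' direction, i.e. theta is decreasing.
The nearest critical point in that direction is theta = 4, where psi'' = 43200 > 0 (a local minimum). The iterate converges there.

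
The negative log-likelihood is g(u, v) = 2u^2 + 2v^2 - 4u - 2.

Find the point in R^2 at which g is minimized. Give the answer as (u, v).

g(u,v) separates as P(u) + Q(v) − 2, so its minimum is min P + min Q − 2.
P'(u) = 4u - 4 vanishes at u ∈ {1}; Q'(v) = 4v vanishes at v ∈ {0}.
Local minima of P (where P''>0): P(1)=-2. Local minima of Q: Q(0)=0.
So the global minimum of g is P(1) + Q(0) − 2 = -2 + 0 − 2 = -4, attained at (1, 0).

(1, 0)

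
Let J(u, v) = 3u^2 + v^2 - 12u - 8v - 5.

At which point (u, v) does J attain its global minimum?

J(u,v) separates as P(u) + Q(v) − 5, so its minimum is min P + min Q − 5.
P'(u) = 6u - 12 vanishes at u ∈ {2}; Q'(v) = 2v - 8 vanishes at v ∈ {4}.
Local minima of P (where P''>0): P(2)=-12. Local minima of Q: Q(4)=-16.
So the global minimum of J is P(2) + Q(4) − 5 = -12 − 16 − 5 = -33, attained at (2, 4).

(2, 4)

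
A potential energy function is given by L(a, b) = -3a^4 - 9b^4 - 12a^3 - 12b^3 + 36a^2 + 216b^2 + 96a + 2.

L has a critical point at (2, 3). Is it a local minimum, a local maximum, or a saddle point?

The mixed partial ∂²L/∂a∂b is 0, so the Hessian at any point is diag(L_aa, L_bb) = diag(36(-a^2 - 2a + 2), 36(-3b^2 - 2b + 12)).
At (2, 3): H = diag(-216, -756).
Both eigenvalues are negative, so H is negative definite: a local maximum.

local maximum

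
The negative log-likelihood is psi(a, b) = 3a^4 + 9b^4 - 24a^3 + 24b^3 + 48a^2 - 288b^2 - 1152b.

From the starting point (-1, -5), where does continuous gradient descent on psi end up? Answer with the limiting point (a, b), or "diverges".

(0, -4)

psi is separable, so gradient descent decouples: a follows -∂psi/∂a, b follows -∂psi/∂b.
∂psi/∂a = 12a(a - 4)(a - 2); at a=-1 this is -180, so a increases.
∂psi/∂b = 36(b - 4)(b + 2)(b + 4); at b=-5 this is -972, so b increases.
a converges to its nearest critical value 0 (a local min of the a-part); b converges to -4. The iterate converges to (0, -4).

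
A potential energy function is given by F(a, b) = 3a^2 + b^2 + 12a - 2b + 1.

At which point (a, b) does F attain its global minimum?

F(a,b) separates as P(a) + Q(b) + 1, so its minimum is min P + min Q + 1.
P'(a) = 6a + 12 vanishes at a ∈ {-2}; Q'(b) = 2b - 2 vanishes at b ∈ {1}.
Local minima of P (where P''>0): P(-2)=-12. Local minima of Q: Q(1)=-1.
So the global minimum of F is P(-2) + Q(1) + 1 = -12 − 1 + 1 = -12, attained at (-2, 1).

(-2, 1)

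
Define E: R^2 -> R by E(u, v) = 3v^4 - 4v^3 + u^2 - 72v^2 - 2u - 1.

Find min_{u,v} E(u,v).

E(u,v) separates as P(u) + Q(v) − 1, so its minimum is min P + min Q − 1.
P'(u) = 2u - 2 vanishes at u ∈ {1}; Q'(v) = 12v(v - 4)(v + 3) vanishes at v ∈ {-3, 0, 4}.
Local minima of P (where P''>0): P(1)=-1. Local minima of Q: Q(-3)=-297, Q(4)=-640.
So the global minimum of E is P(1) + Q(4) − 1 = -1 − 640 − 1 = -642, attained at (1, 4).

-642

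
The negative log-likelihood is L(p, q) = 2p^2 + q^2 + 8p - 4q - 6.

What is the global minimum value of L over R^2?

-18

L(p,q) separates as A(p) + B(q) − 6, so its minimum is min A + min B − 6.
A'(p) = 4p + 8 vanishes at p ∈ {-2}; B'(q) = 2q - 4 vanishes at q ∈ {2}.
Local minima of A (where A''>0): A(-2)=-8. Local minima of B: B(2)=-4.
So the global minimum of L is A(-2) + B(2) − 6 = -8 − 4 − 6 = -18, attained at (-2, 2).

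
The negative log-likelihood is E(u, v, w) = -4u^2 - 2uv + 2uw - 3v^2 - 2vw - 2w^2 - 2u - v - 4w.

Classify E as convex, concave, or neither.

concave

E is quadratic, so its Hessian is the constant matrix H = [[-8, -2, 2], [-2, -6, -2], [2, -2, -4]].
Leading principal minors: -8, 44, -104.
Signs alternate −, +, − ⇒ H ≺ 0 ⇒ concave.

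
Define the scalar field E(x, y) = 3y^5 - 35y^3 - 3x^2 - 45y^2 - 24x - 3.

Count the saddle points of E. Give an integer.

E separates as a function of x plus a function of y, so ∇E=0 decouples.
∂E/∂x = -6(x + 4) = 0 at x ∈ {-4}; ∂E/∂y = 15y(y - 3)(y + 1)(y + 2) = 0 at y ∈ {-2, -1, 0, 3}.
The Hessian is diagonal: diag(E_xx, E_yy). Second derivatives: E_xx(-4)=-6; E_yy(-2)=-150, E_yy(-1)=60, E_yy(0)=-90, E_yy(3)=900.
Saddle points occur where the two diagonal entries have opposite signs: (-4, -1), (-4, 3). Count: 2.

2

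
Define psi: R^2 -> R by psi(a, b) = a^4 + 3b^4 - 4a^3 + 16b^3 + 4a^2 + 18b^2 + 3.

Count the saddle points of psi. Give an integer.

4

psi separates as a function of a plus a function of b, so ∇psi=0 decouples.
∂psi/∂a = 4a(a - 2)(a - 1) = 0 at a ∈ {0, 1, 2}; ∂psi/∂b = 12b(b + 1)(b + 3) = 0 at b ∈ {-3, -1, 0}.
The Hessian is diagonal: diag(psi_aa, psi_bb). Second derivatives: psi_aa(0)=8, psi_aa(1)=-4, psi_aa(2)=8; psi_bb(-3)=72, psi_bb(-1)=-24, psi_bb(0)=36.
Saddle points occur where the two diagonal entries have opposite signs: (0, -1), (1, -3), (1, 0), (2, -1). Count: 4.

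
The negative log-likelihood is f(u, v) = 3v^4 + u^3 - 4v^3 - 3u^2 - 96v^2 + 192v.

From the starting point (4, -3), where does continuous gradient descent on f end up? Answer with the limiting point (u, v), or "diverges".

f is separable, so gradient descent decouples: u follows -∂f/∂u, v follows -∂f/∂v.
∂f/∂u = 3u(u - 2); at u=4 this is 24, so u decreases.
∂f/∂v = 12(v - 4)(v - 1)(v + 4); at v=-3 this is 336, so v decreases.
u converges to its nearest critical value 2 (a local min of the u-part); v converges to -4. The iterate converges to (2, -4).

(2, -4)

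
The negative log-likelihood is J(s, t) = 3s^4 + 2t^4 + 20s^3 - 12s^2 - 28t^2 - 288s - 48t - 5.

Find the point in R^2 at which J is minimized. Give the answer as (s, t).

J(s,t) separates as P(s) + Q(t) − 5, so its minimum is min P + min Q − 5.
P'(s) = 12(s - 2)(s + 3)(s + 4) vanishes at s ∈ {-4, -3, 2}; Q'(t) = 8(t - 3)(t + 1)(t + 2) vanishes at t ∈ {-2, -1, 3}.
Local minima of P (where P''>0): P(-4)=448, P(2)=-416. Local minima of Q: Q(-2)=16, Q(3)=-234.
So the global minimum of J is P(2) + Q(3) − 5 = -416 − 234 − 5 = -655, attained at (2, 3).

(2, 3)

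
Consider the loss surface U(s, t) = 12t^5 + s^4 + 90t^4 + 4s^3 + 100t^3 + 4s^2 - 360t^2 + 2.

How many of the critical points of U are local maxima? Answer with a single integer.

U separates as a function of s plus a function of t, so ∇U=0 decouples.
∂U/∂s = 4s(s + 1)(s + 2) = 0 at s ∈ {-2, -1, 0}; ∂U/∂t = 60t(t - 1)(t + 3)(t + 4) = 0 at t ∈ {-4, -3, 0, 1}.
The Hessian is diagonal: diag(U_ss, U_tt). Second derivatives: U_ss(-2)=8, U_ss(-1)=-4, U_ss(0)=8; U_tt(-4)=-1200, U_tt(-3)=720, U_tt(0)=-720, U_tt(1)=1200.
Local maxima occur where both diagonal entries negative: (-1, -4), (-1, 0). Count: 2.

2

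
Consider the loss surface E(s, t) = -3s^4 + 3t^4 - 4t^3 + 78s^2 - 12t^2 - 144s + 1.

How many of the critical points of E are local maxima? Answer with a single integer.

2

E separates as a function of s plus a function of t, so ∇E=0 decouples.
∂E/∂s = -12(s - 3)(s - 1)(s + 4) = 0 at s ∈ {-4, 1, 3}; ∂E/∂t = 12t(t - 2)(t + 1) = 0 at t ∈ {-1, 0, 2}.
The Hessian is diagonal: diag(E_ss, E_tt). Second derivatives: E_ss(-4)=-420, E_ss(1)=120, E_ss(3)=-168; E_tt(-1)=36, E_tt(0)=-24, E_tt(2)=72.
Local maxima occur where both diagonal entries negative: (-4, 0), (3, 0). Count: 2.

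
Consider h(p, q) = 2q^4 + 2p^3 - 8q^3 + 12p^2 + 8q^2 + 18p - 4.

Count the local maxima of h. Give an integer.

1

h separates as a function of p plus a function of q, so ∇h=0 decouples.
∂h/∂p = 6(p + 1)(p + 3) = 0 at p ∈ {-3, -1}; ∂h/∂q = 8q(q - 2)(q - 1) = 0 at q ∈ {0, 1, 2}.
The Hessian is diagonal: diag(h_pp, h_qq). Second derivatives: h_pp(-3)=-12, h_pp(-1)=12; h_qq(0)=16, h_qq(1)=-8, h_qq(2)=16.
Local maxima occur where both diagonal entries negative: (-3, 1). Count: 1.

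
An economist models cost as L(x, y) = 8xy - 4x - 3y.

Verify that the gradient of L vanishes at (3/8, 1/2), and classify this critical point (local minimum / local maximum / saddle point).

∇L = (8y - 4, 8x - 3); substituting (3/8, 1/2) gives ∇L = (0, 0), so (3/8, 1/2) is indeed a critical point.
The Hessian of L is constant: H = [[0, 8], [8, 0]].
det(H) = 0·0 − 8² = -64.
Since det(H) < 0, H is indefinite and the critical point is a saddle point.

saddle point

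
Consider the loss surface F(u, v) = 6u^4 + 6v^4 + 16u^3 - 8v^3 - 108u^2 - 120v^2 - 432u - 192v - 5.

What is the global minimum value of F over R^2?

-3019

F(u,v) separates as P(u) + Q(v) − 5, so its minimum is min P + min Q − 5.
P'(u) = 24(u - 3)(u + 2)(u + 3) vanishes at u ∈ {-3, -2, 3}; Q'(v) = 24(v - 4)(v + 1)(v + 2) vanishes at v ∈ {-2, -1, 4}.
Local minima of P (where P''>0): P(-3)=378, P(3)=-1350. Local minima of Q: Q(-2)=64, Q(4)=-1664.
So the global minimum of F is P(3) + Q(4) − 5 = -1350 − 1664 − 5 = -3019, attained at (3, 4).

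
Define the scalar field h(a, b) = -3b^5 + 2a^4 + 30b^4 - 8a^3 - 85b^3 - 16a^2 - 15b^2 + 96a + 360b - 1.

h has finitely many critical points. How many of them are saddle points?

h separates as a function of a plus a function of b, so ∇h=0 decouples.
∂h/∂a = 8(a - 3)(a - 2)(a + 2) = 0 at a ∈ {-2, 2, 3}; ∂h/∂b = -15(b - 4)(b - 3)(b - 2)(b + 1) = 0 at b ∈ {-1, 2, 3, 4}.
The Hessian is diagonal: diag(h_aa, h_bb). Second derivatives: h_aa(-2)=160, h_aa(2)=-32, h_aa(3)=40; h_bb(-1)=900, h_bb(2)=-90, h_bb(3)=60, h_bb(4)=-150.
Saddle points occur where the two diagonal entries have opposite signs: (-2, 2), (-2, 4), (2, -1), (2, 3), (3, 2), (3, 4). Count: 6.

6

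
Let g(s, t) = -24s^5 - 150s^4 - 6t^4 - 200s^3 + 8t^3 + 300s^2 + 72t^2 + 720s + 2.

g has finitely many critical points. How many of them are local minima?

g separates as a function of s plus a function of t, so ∇g=0 decouples.
∂g/∂s = -120(s - 1)(s + 1)(s + 2)(s + 3) = 0 at s ∈ {-3, -2, -1, 1}; ∂g/∂t = -24t(t - 3)(t + 2) = 0 at t ∈ {-2, 0, 3}.
The Hessian is diagonal: diag(g_ss, g_tt). Second derivatives: g_ss(-3)=960, g_ss(-2)=-360, g_ss(-1)=480, g_ss(1)=-2880; g_tt(-2)=-240, g_tt(0)=144, g_tt(3)=-360.
Local minima occur where both diagonal entries positive: (-3, 0), (-1, 0). Count: 2.

2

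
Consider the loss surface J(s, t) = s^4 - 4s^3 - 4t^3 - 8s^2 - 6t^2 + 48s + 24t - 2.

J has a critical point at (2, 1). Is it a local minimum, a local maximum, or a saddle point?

local maximum

The mixed partial ∂²J/∂s∂t is 0, so the Hessian at any point is diag(J_ss, J_tt) = diag(4(3s^2 - 6s - 4), -12(2t + 1)).
At (2, 1): H = diag(-16, -36).
Both eigenvalues are negative, so H is negative definite: a local maximum.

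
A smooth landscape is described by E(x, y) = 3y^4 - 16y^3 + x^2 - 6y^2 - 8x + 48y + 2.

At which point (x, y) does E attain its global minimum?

(4, 4)

E(x,y) separates as P(x) + Q(y) + 2, so its minimum is min P + min Q + 2.
P'(x) = 2x - 8 vanishes at x ∈ {4}; Q'(y) = 12(y - 4)(y - 1)(y + 1) vanishes at y ∈ {-1, 1, 4}.
Local minima of P (where P''>0): P(4)=-16. Local minima of Q: Q(-1)=-35, Q(4)=-160.
So the global minimum of E is P(4) + Q(4) + 2 = -16 − 160 + 2 = -174, attained at (4, 4).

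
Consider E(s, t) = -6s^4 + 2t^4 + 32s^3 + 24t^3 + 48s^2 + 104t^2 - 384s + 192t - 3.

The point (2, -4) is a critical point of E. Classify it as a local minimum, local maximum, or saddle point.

local minimum

The mixed partial ∂²E/∂s∂t is 0, so the Hessian at any point is diag(E_ss, E_tt) = diag(24(-3s^2 + 8s + 4), 8(3t^2 + 18t + 26)).
At (2, -4): H = diag(192, 16).
Both eigenvalues are positive, so H is positive definite: a local minimum.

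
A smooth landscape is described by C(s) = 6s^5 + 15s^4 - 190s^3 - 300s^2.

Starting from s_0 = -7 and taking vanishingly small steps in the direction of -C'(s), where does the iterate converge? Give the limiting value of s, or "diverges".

diverges

C'(s) = 30s(s - 4)(s + 1)(s + 5), so C'(-7) = 27720.
Gradient descent moves in the -C' direction, i.e. s is decreasing.
There is no critical point below s=-7, and C' keeps the same sign, so the iterate runs off to −∞.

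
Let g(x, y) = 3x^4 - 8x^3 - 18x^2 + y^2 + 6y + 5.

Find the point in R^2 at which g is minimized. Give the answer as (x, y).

(3, -3)

g(x,y) separates as P(x) + Q(y) + 5, so its minimum is min P + min Q + 5.
P'(x) = 12x(x - 3)(x + 1) vanishes at x ∈ {-1, 0, 3}; Q'(y) = 2y + 6 vanishes at y ∈ {-3}.
Local minima of P (where P''>0): P(-1)=-7, P(3)=-135. Local minima of Q: Q(-3)=-9.
So the global minimum of g is P(3) + Q(-3) + 5 = -135 − 9 + 5 = -139, attained at (3, -3).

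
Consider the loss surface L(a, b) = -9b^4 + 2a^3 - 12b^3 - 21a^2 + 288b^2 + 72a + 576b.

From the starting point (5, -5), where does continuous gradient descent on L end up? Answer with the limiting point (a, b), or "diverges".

L is separable, so gradient descent decouples: a follows -∂L/∂a, b follows -∂L/∂b.
∂L/∂a = 6(a - 4)(a - 3); at a=5 this is 12, so a decreases.
∂L/∂b = -36(b - 4)(b + 1)(b + 4); at b=-5 this is 1296, so b decreases.
The b-coordinate has no critical point in that direction and runs off to infinity.

diverges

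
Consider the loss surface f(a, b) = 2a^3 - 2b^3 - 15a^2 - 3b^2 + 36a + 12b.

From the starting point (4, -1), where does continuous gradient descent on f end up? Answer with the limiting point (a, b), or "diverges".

f is separable, so gradient descent decouples: a follows -∂f/∂a, b follows -∂f/∂b.
∂f/∂a = 6(a - 3)(a - 2); at a=4 this is 12, so a decreases.
∂f/∂b = -6(b - 1)(b + 2); at b=-1 this is 12, so b decreases.
a converges to its nearest critical value 3 (a local min of the a-part); b converges to -2. The iterate converges to (3, -2).

(3, -2)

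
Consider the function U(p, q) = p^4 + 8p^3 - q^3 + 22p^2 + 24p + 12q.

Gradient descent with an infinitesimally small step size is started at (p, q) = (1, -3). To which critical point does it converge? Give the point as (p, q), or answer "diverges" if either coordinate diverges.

(-1, -2)

U is separable, so gradient descent decouples: p follows -∂U/∂p, q follows -∂U/∂q.
∂U/∂p = 4(p + 1)(p + 2)(p + 3); at p=1 this is 96, so p decreases.
∂U/∂q = -3(q - 2)(q + 2); at q=-3 this is -15, so q increases.
p converges to its nearest critical value -1 (a local min of the p-part); q converges to -2. The iterate converges to (-1, -2).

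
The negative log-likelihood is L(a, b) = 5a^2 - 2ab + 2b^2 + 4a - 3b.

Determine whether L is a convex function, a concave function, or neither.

L is quadratic, so its Hessian is the constant matrix H = [[10, -2], [-2, 4]].
det(H) = 36, tr(H) = 14.
det(H) > 0 and tr(H) > 0, so H is positive definite everywhere: convex.

convex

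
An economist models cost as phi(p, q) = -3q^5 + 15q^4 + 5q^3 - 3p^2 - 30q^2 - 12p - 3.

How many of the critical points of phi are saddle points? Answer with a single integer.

phi separates as a function of p plus a function of q, so ∇phi=0 decouples.
∂phi/∂p = -6(p + 2) = 0 at p ∈ {-2}; ∂phi/∂q = -15q(q - 4)(q - 1)(q + 1) = 0 at q ∈ {-1, 0, 1, 4}.
The Hessian is diagonal: diag(phi_pp, phi_qq). Second derivatives: phi_pp(-2)=-6; phi_qq(-1)=150, phi_qq(0)=-60, phi_qq(1)=90, phi_qq(4)=-900.
Saddle points occur where the two diagonal entries have opposite signs: (-2, -1), (-2, 1). Count: 2.

2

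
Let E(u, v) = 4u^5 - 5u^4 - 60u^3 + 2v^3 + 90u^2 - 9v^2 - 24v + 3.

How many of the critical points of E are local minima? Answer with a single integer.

2

E separates as a function of u plus a function of v, so ∇E=0 decouples.
∂E/∂u = 20u(u - 3)(u - 1)(u + 3) = 0 at u ∈ {-3, 0, 1, 3}; ∂E/∂v = 6(v - 4)(v + 1) = 0 at v ∈ {-1, 4}.
The Hessian is diagonal: diag(E_uu, E_vv). Second derivatives: E_uu(-3)=-1440, E_uu(0)=180, E_uu(1)=-160, E_uu(3)=720; E_vv(-1)=-30, E_vv(4)=30.
Local minima occur where both diagonal entries positive: (0, 4), (3, 4). Count: 2.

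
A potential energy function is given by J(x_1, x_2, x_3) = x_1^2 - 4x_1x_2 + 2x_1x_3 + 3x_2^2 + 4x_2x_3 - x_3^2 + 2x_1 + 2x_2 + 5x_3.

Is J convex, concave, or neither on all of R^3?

J is quadratic, so its Hessian is the constant matrix H = [[2, -4, 2], [-4, 6, 4], [2, 4, -2]].
Leading principal minors: 2, -4, -112.
Neither pattern holds ⇒ H is indefinite ⇒ neither convex nor concave.

neither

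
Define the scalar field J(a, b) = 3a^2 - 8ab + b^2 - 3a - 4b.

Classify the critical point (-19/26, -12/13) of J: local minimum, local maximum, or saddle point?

The Hessian of J is constant: H = [[6, -8], [-8, 2]].
det(H) = 6·2 − (-8)² = -52.
Since det(H) < 0, H is indefinite and the critical point is a saddle point.

saddle point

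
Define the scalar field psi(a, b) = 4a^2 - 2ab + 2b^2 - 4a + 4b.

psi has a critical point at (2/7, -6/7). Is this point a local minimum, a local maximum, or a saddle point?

The Hessian of psi is constant: H = [[8, -2], [-2, 4]].
det(H) = 8·4 − (-2)² = 28.
det(H) > 0 and tr(H) = 12 > 0, so H is positive definite and the point is a local minimum.

local minimum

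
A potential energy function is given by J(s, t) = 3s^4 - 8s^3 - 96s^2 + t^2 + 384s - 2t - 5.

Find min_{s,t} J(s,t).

-1798

J(s,t) separates as P(s) + Q(t) − 5, so its minimum is min P + min Q − 5.
P'(s) = 12(s - 4)(s - 2)(s + 4) vanishes at s ∈ {-4, 2, 4}; Q'(t) = 2(t - 1) vanishes at t ∈ {1}.
Local minima of P (where P''>0): P(-4)=-1792, P(4)=256. Local minima of Q: Q(1)=-1.
So the global minimum of J is P(-4) + Q(1) − 5 = -1792 − 1 − 5 = -1798, attained at (-4, 1).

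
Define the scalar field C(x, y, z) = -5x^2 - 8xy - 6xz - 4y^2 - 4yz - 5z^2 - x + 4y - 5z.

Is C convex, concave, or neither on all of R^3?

concave

C is quadratic, so its Hessian is the constant matrix H = [[-10, -8, -6], [-8, -8, -4], [-6, -4, -10]].
Leading principal minors: -10, 16, -96.
Signs alternate −, +, − ⇒ H ≺ 0 ⇒ concave.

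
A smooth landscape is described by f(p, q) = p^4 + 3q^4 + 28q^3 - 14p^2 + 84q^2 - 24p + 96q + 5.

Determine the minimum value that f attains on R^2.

f(p,q) separates as A(p) + B(q) + 5, so its minimum is min A + min B + 5.
A'(p) = 4(p - 3)(p + 1)(p + 2) vanishes at p ∈ {-2, -1, 3}; B'(q) = 12(q + 1)(q + 2)(q + 4) vanishes at q ∈ {-4, -2, -1}.
Local minima of A (where A''>0): A(-2)=8, A(3)=-117. Local minima of B: B(-4)=-64, B(-1)=-37.
So the global minimum of f is A(3) + B(-4) + 5 = -117 − 64 + 5 = -176, attained at (3, -4).

-176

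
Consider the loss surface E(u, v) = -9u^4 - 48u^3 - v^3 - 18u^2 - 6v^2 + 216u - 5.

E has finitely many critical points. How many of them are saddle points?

3

E separates as a function of u plus a function of v, so ∇E=0 decouples.
∂E/∂u = -36(u - 1)(u + 2)(u + 3) = 0 at u ∈ {-3, -2, 1}; ∂E/∂v = -3v(v + 4) = 0 at v ∈ {-4, 0}.
The Hessian is diagonal: diag(E_uu, E_vv). Second derivatives: E_uu(-3)=-144, E_uu(-2)=108, E_uu(1)=-432; E_vv(-4)=12, E_vv(0)=-12.
Saddle points occur where the two diagonal entries have opposite signs: (-3, -4), (-2, 0), (1, -4). Count: 3.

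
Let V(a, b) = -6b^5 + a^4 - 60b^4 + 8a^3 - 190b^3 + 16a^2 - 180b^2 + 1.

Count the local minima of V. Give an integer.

4

V separates as a function of a plus a function of b, so ∇V=0 decouples.
∂V/∂a = 4a(a + 2)(a + 4) = 0 at a ∈ {-4, -2, 0}; ∂V/∂b = -30b(b + 1)(b + 3)(b + 4) = 0 at b ∈ {-4, -3, -1, 0}.
The Hessian is diagonal: diag(V_aa, V_bb). Second derivatives: V_aa(-4)=32, V_aa(-2)=-16, V_aa(0)=32; V_bb(-4)=360, V_bb(-3)=-180, V_bb(-1)=180, V_bb(0)=-360.
Local minima occur where both diagonal entries positive: (-4, -4), (-4, -1), (0, -4), (0, -1). Count: 4.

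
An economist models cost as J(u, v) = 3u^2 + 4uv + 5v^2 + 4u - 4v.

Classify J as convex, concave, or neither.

J is quadratic, so its Hessian is the constant matrix H = [[6, 4], [4, 10]].
det(H) = 44, tr(H) = 16.
det(H) > 0 and tr(H) > 0, so H is positive definite everywhere: convex.

convex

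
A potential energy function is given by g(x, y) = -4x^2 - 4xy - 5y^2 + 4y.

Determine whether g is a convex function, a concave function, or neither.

concave

g is quadratic, so its Hessian is the constant matrix H = [[-8, -4], [-4, -10]].
det(H) = 64, tr(H) = -18.
det(H) > 0 and tr(H) < 0, so H is negative definite everywhere: concave.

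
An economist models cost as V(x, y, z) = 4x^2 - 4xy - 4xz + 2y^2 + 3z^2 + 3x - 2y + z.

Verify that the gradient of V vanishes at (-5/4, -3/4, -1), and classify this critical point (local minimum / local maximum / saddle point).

∇V = (8x - 4y - 4z + 3, -4x + 4y - 2, -4x + 6z + 1); substituting (-5/4, -3/4, -1) gives ∇V = (0, 0, 0), so (-5/4, -3/4, -1) is indeed a critical point.
The Hessian is constant: H = [[8, -4, -4], [-4, 4, 0], [-4, 0, 6]].
Leading principal minors: Δ₁ = 8, Δ₂ = 16, Δ₃ = 32.
All leading minors are positive, so H is positive definite: a local minimum.

local minimum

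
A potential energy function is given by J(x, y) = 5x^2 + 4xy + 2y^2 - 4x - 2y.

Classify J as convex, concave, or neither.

convex

J is quadratic, so its Hessian is the constant matrix H = [[10, 4], [4, 4]].
det(H) = 24, tr(H) = 14.
det(H) > 0 and tr(H) > 0, so H is positive definite everywhere: convex.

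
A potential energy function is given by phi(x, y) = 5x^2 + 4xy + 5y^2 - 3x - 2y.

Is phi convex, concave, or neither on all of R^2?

phi is quadratic, so its Hessian is the constant matrix H = [[10, 4], [4, 10]].
det(H) = 84, tr(H) = 20.
det(H) > 0 and tr(H) > 0, so H is positive definite everywhere: convex.

convex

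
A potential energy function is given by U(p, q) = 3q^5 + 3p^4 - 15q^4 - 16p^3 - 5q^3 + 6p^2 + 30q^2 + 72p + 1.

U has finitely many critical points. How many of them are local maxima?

2

U separates as a function of p plus a function of q, so ∇U=0 decouples.
∂U/∂p = 12(p - 3)(p - 2)(p + 1) = 0 at p ∈ {-1, 2, 3}; ∂U/∂q = 15q(q - 4)(q - 1)(q + 1) = 0 at q ∈ {-1, 0, 1, 4}.
The Hessian is diagonal: diag(U_pp, U_qq). Second derivatives: U_pp(-1)=144, U_pp(2)=-36, U_pp(3)=48; U_qq(-1)=-150, U_qq(0)=60, U_qq(1)=-90, U_qq(4)=900.
Local maxima occur where both diagonal entries negative: (2, -1), (2, 1). Count: 2.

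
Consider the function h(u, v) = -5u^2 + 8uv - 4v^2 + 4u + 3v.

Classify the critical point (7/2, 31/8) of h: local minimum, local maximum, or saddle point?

The Hessian of h is constant: H = [[-10, 8], [8, -8]].
det(H) = (-10)·(-8) − 8² = 16.
det(H) > 0 and tr(H) = -18 < 0, so H is negative definite and the point is a local maximum.

local maximum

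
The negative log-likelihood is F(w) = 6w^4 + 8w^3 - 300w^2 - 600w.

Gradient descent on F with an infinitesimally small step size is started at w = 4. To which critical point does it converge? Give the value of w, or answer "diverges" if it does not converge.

5

F'(w) = 24(w - 5)(w + 1)(w + 5), so F'(4) = -1080.
Gradient descent moves in the -F' direction, i.e. w is increasing.
The nearest critical point in that direction is w = 5, where F'' = 1440 > 0 (a local minimum). The iterate converges there.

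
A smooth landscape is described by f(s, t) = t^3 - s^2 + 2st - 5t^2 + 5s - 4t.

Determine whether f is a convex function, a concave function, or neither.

The term t^3 is cubic, so the Hessian is not constant.
∂²f/∂t² = 6t - 10, which takes both signs as t varies (negative for sufficiently negative t). A diagonal entry of the Hessian changing sign means the Hessian is neither positive- nor negative-semidefinite on all of R^2.

neither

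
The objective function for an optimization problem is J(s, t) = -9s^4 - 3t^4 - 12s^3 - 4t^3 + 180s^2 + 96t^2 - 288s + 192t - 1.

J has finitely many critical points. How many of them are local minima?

1

J separates as a function of s plus a function of t, so ∇J=0 decouples.
∂J/∂s = -36(s - 2)(s - 1)(s + 4) = 0 at s ∈ {-4, 1, 2}; ∂J/∂t = -12(t - 4)(t + 1)(t + 4) = 0 at t ∈ {-4, -1, 4}.
The Hessian is diagonal: diag(J_ss, J_tt). Second derivatives: J_ss(-4)=-1080, J_ss(1)=180, J_ss(2)=-216; J_tt(-4)=-288, J_tt(-1)=180, J_tt(4)=-480.
Local minima occur where both diagonal entries positive: (1, -1). Count: 1.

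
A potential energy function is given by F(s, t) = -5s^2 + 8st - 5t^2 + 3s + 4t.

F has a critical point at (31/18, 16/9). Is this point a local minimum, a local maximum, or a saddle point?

local maximum

The Hessian of F is constant: H = [[-10, 8], [8, -10]].
det(H) = (-10)·(-10) − 8² = 36.
det(H) > 0 and tr(H) = -20 < 0, so H is negative definite and the point is a local maximum.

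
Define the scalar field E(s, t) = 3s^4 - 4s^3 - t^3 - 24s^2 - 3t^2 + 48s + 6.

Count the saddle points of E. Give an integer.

E separates as a function of s plus a function of t, so ∇E=0 decouples.
∂E/∂s = 12(s - 2)(s - 1)(s + 2) = 0 at s ∈ {-2, 1, 2}; ∂E/∂t = -3t(t + 2) = 0 at t ∈ {-2, 0}.
The Hessian is diagonal: diag(E_ss, E_tt). Second derivatives: E_ss(-2)=144, E_ss(1)=-36, E_ss(2)=48; E_tt(-2)=6, E_tt(0)=-6.
Saddle points occur where the two diagonal entries have opposite signs: (-2, 0), (1, -2), (2, 0). Count: 3.

3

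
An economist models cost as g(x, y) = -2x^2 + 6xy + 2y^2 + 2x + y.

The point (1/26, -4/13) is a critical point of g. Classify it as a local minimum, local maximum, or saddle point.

saddle point

The Hessian of g is constant: H = [[-4, 6], [6, 4]].
det(H) = (-4)·4 − 6² = -52.
Since det(H) < 0, H is indefinite and the critical point is a saddle point.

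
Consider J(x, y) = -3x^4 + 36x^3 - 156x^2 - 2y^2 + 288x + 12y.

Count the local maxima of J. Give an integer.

2

J separates as a function of x plus a function of y, so ∇J=0 decouples.
∂J/∂x = -12(x - 4)(x - 3)(x - 2) = 0 at x ∈ {2, 3, 4}; ∂J/∂y = -4(y - 3) = 0 at y ∈ {3}.
The Hessian is diagonal: diag(J_xx, J_yy). Second derivatives: J_xx(2)=-24, J_xx(3)=12, J_xx(4)=-24; J_yy(3)=-4.
Local maxima occur where both diagonal entries negative: (2, 3), (4, 3). Count: 2.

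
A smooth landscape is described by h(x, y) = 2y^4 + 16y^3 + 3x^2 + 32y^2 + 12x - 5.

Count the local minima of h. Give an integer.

2

h separates as a function of x plus a function of y, so ∇h=0 decouples.
∂h/∂x = 6(x + 2) = 0 at x ∈ {-2}; ∂h/∂y = 8y(y + 2)(y + 4) = 0 at y ∈ {-4, -2, 0}.
The Hessian is diagonal: diag(h_xx, h_yy). Second derivatives: h_xx(-2)=6; h_yy(-4)=64, h_yy(-2)=-32, h_yy(0)=64.
Local minima occur where both diagonal entries positive: (-2, -4), (-2, 0). Count: 2.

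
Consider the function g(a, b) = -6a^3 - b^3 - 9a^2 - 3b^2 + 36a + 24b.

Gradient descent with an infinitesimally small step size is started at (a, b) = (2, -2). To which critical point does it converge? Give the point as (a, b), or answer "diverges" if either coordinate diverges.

g is separable, so gradient descent decouples: a follows -∂g/∂a, b follows -∂g/∂b.
∂g/∂a = -18(a - 1)(a + 2); at a=2 this is -72, so a increases.
∂g/∂b = -3(b - 2)(b + 4); at b=-2 this is 24, so b decreases.
The a-coordinate has no critical point in that direction and runs off to infinity.

diverges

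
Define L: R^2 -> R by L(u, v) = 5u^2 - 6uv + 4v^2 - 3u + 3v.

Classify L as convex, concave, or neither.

convex

L is quadratic, so its Hessian is the constant matrix H = [[10, -6], [-6, 8]].
det(H) = 44, tr(H) = 18.
det(H) > 0 and tr(H) > 0, so H is positive definite everywhere: convex.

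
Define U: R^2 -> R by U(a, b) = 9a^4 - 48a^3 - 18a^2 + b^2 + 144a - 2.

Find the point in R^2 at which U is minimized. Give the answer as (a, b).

(4, 0)

U(a,b) separates as P(a) + Q(b) − 2, so its minimum is min P + min Q − 2.
P'(a) = 36(a - 4)(a - 1)(a + 1) vanishes at a ∈ {-1, 1, 4}; Q'(b) = 2b vanishes at b ∈ {0}.
Local minima of P (where P''>0): P(-1)=-105, P(4)=-480. Local minima of Q: Q(0)=0.
So the global minimum of U is P(4) + Q(0) − 2 = -480 + 0 − 2 = -482, attained at (4, 0).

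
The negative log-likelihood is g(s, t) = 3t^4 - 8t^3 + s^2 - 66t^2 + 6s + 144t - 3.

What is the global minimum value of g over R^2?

g(s,t) separates as P(s) + Q(t) − 3, so its minimum is min P + min Q − 3.
P'(s) = 2s + 6 vanishes at s ∈ {-3}; Q'(t) = 12(t - 4)(t - 1)(t + 3) vanishes at t ∈ {-3, 1, 4}.
Local minima of P (where P''>0): P(-3)=-9. Local minima of Q: Q(-3)=-567, Q(4)=-224.
So the global minimum of g is P(-3) + Q(-3) − 3 = -9 − 567 − 3 = -579, attained at (-3, -3).

-579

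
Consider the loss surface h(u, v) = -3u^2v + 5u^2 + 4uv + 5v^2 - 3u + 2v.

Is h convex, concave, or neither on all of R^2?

neither

The term -3u^2v is cubic, so the Hessian is not constant.
∂²h/∂u² = -6v + 10, which takes both signs as v varies (negative for sufficiently large v). A diagonal entry of the Hessian changing sign means the Hessian is neither positive- nor negative-semidefinite on all of R^2.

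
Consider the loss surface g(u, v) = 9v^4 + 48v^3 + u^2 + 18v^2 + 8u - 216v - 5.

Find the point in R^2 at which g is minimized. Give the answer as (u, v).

g(u,v) separates as P(u) + Q(v) − 5, so its minimum is min P + min Q − 5.
P'(u) = 2u + 8 vanishes at u ∈ {-4}; Q'(v) = 36(v - 1)(v + 2)(v + 3) vanishes at v ∈ {-3, -2, 1}.
Local minima of P (where P''>0): P(-4)=-16. Local minima of Q: Q(-3)=243, Q(1)=-141.
So the global minimum of g is P(-4) + Q(1) − 5 = -16 − 141 − 5 = -162, attained at (-4, 1).

(-4, 1)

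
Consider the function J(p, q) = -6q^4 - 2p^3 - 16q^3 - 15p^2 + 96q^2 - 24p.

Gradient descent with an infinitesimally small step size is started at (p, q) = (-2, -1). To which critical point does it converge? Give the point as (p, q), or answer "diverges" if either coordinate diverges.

J is separable, so gradient descent decouples: p follows -∂J/∂p, q follows -∂J/∂q.
∂J/∂p = -6(p + 1)(p + 4); at p=-2 this is 12, so p decreases.
∂J/∂q = -24q(q - 2)(q + 4); at q=-1 this is -216, so q increases.
p converges to its nearest critical value -4 (a local min of the p-part); q converges to 0. The iterate converges to (-4, 0).

(-4, 0)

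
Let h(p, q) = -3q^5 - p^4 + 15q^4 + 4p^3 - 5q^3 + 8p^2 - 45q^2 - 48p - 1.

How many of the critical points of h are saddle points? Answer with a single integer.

6

h separates as a function of p plus a function of q, so ∇h=0 decouples.
∂h/∂p = -4(p - 3)(p - 2)(p + 2) = 0 at p ∈ {-2, 2, 3}; ∂h/∂q = -15q(q - 3)(q - 2)(q + 1) = 0 at q ∈ {-1, 0, 2, 3}.
The Hessian is diagonal: diag(h_pp, h_qq). Second derivatives: h_pp(-2)=-80, h_pp(2)=16, h_pp(3)=-20; h_qq(-1)=180, h_qq(0)=-90, h_qq(2)=90, h_qq(3)=-180.
Saddle points occur where the two diagonal entries have opposite signs: (-2, -1), (-2, 2), (2, 0), (2, 3), (3, -1), (3, 2). Count: 6.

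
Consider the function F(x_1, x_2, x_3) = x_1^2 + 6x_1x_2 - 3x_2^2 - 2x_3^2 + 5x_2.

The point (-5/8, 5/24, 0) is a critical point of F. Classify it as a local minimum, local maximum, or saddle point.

saddle point

The Hessian is constant: H = [[2, 6, 0], [6, -6, 0], [0, 0, -4]].
Leading principal minors: Δ₁ = 2, Δ₂ = -48, Δ₃ = 192.
The minors fit neither the all-positive nor the alternating-sign pattern, so H is indefinite: a saddle point.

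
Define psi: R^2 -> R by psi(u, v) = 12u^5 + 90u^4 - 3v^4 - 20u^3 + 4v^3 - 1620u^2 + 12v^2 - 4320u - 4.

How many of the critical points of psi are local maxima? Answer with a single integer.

psi separates as a function of u plus a function of v, so ∇psi=0 decouples.
∂psi/∂u = 60(u - 3)(u + 2)(u + 3)(u + 4) = 0 at u ∈ {-4, -3, -2, 3}; ∂psi/∂v = -12v(v - 2)(v + 1) = 0 at v ∈ {-1, 0, 2}.
The Hessian is diagonal: diag(psi_uu, psi_vv). Second derivatives: psi_uu(-4)=-840, psi_uu(-3)=360, psi_uu(-2)=-600, psi_uu(3)=12600; psi_vv(-1)=-36, psi_vv(0)=24, psi_vv(2)=-72.
Local maxima occur where both diagonal entries negative: (-4, -1), (-4, 2), (-2, -1), (-2, 2). Count: 4.

4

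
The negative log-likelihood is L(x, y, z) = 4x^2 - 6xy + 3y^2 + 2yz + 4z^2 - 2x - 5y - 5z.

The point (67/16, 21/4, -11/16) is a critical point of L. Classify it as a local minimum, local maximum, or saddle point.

local minimum

The Hessian is constant: H = [[8, -6, 0], [-6, 6, 2], [0, 2, 8]].
Leading principal minors: Δ₁ = 8, Δ₂ = 12, Δ₃ = 64.
All leading minors are positive, so H is positive definite: a local minimum.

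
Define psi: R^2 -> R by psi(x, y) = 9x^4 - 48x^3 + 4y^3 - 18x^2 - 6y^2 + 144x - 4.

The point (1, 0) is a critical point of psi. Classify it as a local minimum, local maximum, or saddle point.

The mixed partial ∂²psi/∂x∂y is 0, so the Hessian at any point is diag(psi_xx, psi_yy) = diag(36(3x^2 - 8x - 1), 12(2y - 1)).
At (1, 0): H = diag(-216, -12).
Both eigenvalues are negative, so H is negative definite: a local maximum.

local maximum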